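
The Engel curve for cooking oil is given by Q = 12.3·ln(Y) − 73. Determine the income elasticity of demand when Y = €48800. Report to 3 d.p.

At Y = 48800: Q = 59.784.
dQ/dY = 12.3/Y = 0.000252049 at this income.
η = (dQ/dY)·(Y/Q) = 0.000252049 × (48800/59.784) = 0.206.

0.206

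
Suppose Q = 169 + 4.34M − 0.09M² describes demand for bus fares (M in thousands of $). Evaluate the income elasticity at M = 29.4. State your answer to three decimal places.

-0.128

At M = 29.4: Q = 218.8036.
dQ/dM = 4.34 − 0.18M = -0.95200.
η = (dQ/dM)·(M/Q) = -0.95200 × (29.4/218.8036) = -0.128.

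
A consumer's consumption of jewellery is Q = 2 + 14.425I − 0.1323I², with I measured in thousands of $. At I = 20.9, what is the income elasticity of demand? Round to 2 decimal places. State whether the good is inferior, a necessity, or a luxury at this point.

At I = 20.9: Q = 245.6925.
dQ/dI = 14.425 − 0.2646I = 8.89486.
η = (dQ/dI)·(I/Q) = 8.89486 × (20.9/245.6925) = 0.76.
0 < η < 1 ⇒ necessity.

0.76 (necessity)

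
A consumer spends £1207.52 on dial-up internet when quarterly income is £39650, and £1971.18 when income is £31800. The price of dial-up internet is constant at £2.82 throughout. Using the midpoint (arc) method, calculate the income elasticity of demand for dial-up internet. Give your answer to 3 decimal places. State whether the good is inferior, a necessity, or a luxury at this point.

-2.187 (inferior good)

With a constant price, Q₁ = 1207.52/2.82 = 428.199 and Q₂ = 1971.18/2.82 = 699.000 (equivalently, work directly with expenditure since P cancels).
Midpoint %ΔQ = (1971.18 − 1207.52)/1589.35 = 0.48049; midpoint %ΔI = (31800 − 39650)/35725 = -0.21973.
η = 0.48049 / -0.21973 = -2.187.
η < 0 ⇒ inferior good.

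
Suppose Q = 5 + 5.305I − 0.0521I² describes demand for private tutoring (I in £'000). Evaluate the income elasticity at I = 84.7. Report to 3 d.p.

-3.702

At I = 84.7: Q = 80.5634.
dQ/dI = 5.305 − 0.1042I = -3.52074.
η = (dQ/dI)·(I/Q) = -3.52074 × (84.7/80.5634) = -3.702.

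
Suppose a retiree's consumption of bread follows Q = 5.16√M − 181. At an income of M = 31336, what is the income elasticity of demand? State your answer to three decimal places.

0.624

At M = 31336: Q = 732.422.
dQ/dM = 5.16/(2√M) = 0.0145746 at this income.
η = (dQ/dM)·(M/Q) = 0.0145746 × (31336/732.422) = 0.624.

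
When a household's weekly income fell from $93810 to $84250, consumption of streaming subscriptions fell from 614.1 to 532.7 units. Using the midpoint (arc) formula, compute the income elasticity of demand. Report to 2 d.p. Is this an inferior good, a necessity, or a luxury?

ΔQ = 532.7 − 614.1 = -81.4; midpoint Q̄ = (614.1 + 532.7)/2 = 573.4.
ΔI = 84250 − 93810 = -9560; midpoint Ī = (93810 + 84250)/2 = 89030.
η = (ΔQ/Q̄) ÷ (ΔI/Ī) = (-81.4/573.4) ÷ (-9560/89030) = 1.32.
η > 1 ⇒ luxury.

1.32 (luxury)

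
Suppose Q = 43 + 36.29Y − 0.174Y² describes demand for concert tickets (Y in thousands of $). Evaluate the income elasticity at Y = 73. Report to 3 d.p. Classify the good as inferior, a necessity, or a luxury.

At Y = 73: Q = 1764.9240.
dQ/dY = 36.29 − 0.348Y = 10.88600.
η = (dQ/dY)·(Y/Q) = 10.88600 × (73/1764.9240) = 0.450.
0 < η < 1 ⇒ necessity.

0.450 (necessity)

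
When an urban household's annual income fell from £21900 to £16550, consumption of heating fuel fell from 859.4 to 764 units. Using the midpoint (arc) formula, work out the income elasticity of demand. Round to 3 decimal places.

ΔQ = 764 − 859.4 = -95.4; midpoint Q̄ = (859.4 + 764)/2 = 811.7.
ΔI = 16550 − 21900 = -5350; midpoint Ī = (21900 + 16550)/2 = 19225.
η = (ΔQ/Q̄) ÷ (ΔI/Ī) = (-95.4/811.7) ÷ (-5350/19225) = 0.422.

0.422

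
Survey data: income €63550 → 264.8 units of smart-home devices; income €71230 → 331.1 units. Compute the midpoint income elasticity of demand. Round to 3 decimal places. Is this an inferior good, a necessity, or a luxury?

1.953 (luxury)

ΔQ = 331.1 − 264.8 = 66.3; midpoint Q̄ = (264.8 + 331.1)/2 = 297.95.
ΔI = 71230 − 63550 = 7680; midpoint Ī = (63550 + 71230)/2 = 67390.
η = (ΔQ/Q̄) ÷ (ΔI/Ī) = (66.3/297.95) ÷ (7680/67390) = 1.953.
η > 1 ⇒ luxury.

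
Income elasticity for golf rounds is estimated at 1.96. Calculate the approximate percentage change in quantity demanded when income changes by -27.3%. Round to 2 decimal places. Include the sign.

%ΔQ ≈ η × %ΔI = 1.96 × (-27.3%) = -53.51%.

-53.51%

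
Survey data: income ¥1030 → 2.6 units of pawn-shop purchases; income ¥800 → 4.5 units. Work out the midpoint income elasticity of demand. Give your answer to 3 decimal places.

ΔQ = 4.5 − 2.6 = 1.9; midpoint Q̄ = (2.6 + 4.5)/2 = 3.55.
ΔI = 800 − 1030 = -230; midpoint Ī = (1030 + 800)/2 = 915.
η = (ΔQ/Q̄) ÷ (ΔI/Ī) = (1.9/3.55) ÷ (-230/915) = -2.129.

-2.129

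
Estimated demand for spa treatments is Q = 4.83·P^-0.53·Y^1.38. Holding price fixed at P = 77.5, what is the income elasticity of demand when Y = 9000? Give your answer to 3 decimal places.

For a multiplicative demand Q = A·P^α·Y^β, the income elasticity is β everywhere.
Here β = 1.38, so η = 1.380.

1.380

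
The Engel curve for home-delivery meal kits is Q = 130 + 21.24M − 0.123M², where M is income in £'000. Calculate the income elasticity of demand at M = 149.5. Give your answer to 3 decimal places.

-4.175

At M = 149.5: Q = 556.2992.
dQ/dM = 21.24 − 0.246M = -15.53700.
η = (dQ/dM)·(M/Q) = -15.53700 × (149.5/556.2992) = -4.175.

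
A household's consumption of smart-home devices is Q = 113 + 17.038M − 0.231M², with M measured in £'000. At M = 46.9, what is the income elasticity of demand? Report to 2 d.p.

At M = 46.9: Q = 403.9723.
dQ/dM = 17.038 − 0.462M = -4.62980.
η = (dQ/dM)·(M/Q) = -4.62980 × (46.9/403.9723) = -0.54.

-0.54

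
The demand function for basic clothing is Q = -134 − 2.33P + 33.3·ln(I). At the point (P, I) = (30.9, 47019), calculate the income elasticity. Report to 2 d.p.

At P = 30.9, I = 47019: Q = 152.255.
Holding P constant, ∂Q/∂I = 33.3/I = 0.000708224.
η_I = (∂Q/∂I)·(I/Q) = 0.000708224 × (47019/152.255) = 0.22.

0.22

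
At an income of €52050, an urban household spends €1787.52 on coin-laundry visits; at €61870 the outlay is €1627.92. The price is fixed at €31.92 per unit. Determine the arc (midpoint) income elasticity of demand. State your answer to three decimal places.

-0.542

With a constant price, Q₁ = 1787.52/31.92 = 56.000 and Q₂ = 1627.92/31.92 = 51.000 (equivalently, work directly with expenditure since P cancels).
Midpoint %ΔQ = (1627.92 − 1787.52)/1707.72 = -0.09346; midpoint %ΔI = (61870 − 52050)/56960 = 0.17240.
η = -0.09346 / 0.17240 = -0.542.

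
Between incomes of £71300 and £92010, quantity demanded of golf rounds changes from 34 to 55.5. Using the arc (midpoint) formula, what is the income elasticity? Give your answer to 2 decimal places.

ΔQ = 55.5 − 34 = 21.5; midpoint Q̄ = (34 + 55.5)/2 = 44.75.
ΔI = 92010 − 71300 = 20710; midpoint Ī = (71300 + 92010)/2 = 81655.
η = (ΔQ/Q̄) ÷ (ΔI/Ī) = (21.5/44.75) ÷ (20710/81655) = 1.89.

1.89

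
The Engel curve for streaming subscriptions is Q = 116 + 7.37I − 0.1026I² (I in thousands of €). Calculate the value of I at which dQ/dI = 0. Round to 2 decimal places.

dQ/dI = 7.37 − 0.2052I.
The good is inferior where dQ/dI < 0. Setting dQ/dI = 0 gives I = 7.37 / 0.2052 = 35.92.

35.92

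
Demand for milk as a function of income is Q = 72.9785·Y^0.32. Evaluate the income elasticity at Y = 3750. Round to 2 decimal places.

For Q = A·Y^β the income elasticity is constant and equal to β.
Here β = 0.32, so η = 0.32.

0.32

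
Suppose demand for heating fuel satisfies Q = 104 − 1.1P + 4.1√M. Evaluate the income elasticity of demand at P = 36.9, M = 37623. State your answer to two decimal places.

At P = 36.9, M = 37623: Q = 858.673.
Holding P constant, ∂Q/∂M = 4.1/(2√M) = 0.0105688.
η_M = (∂Q/∂M)·(M/Q) = 0.0105688 × (37623/858.673) = 0.46.

0.46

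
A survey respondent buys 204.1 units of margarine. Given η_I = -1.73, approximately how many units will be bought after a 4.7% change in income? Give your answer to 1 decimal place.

%ΔQ ≈ η × %ΔI = -1.73 × 4.7% = -8.131%.
New Q ≈ 204.1 × (1 − 0.08131) = 187.5.

187.5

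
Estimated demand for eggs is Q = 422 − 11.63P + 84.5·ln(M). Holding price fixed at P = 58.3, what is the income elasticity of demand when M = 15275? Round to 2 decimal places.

0.15

At P = 58.3, M = 15275: Q = 558.042.
Holding P constant, ∂Q/∂M = 84.5/M = 0.00553191.
η_M = (∂Q/∂M)·(M/Q) = 0.00553191 × (15275/558.042) = 0.15.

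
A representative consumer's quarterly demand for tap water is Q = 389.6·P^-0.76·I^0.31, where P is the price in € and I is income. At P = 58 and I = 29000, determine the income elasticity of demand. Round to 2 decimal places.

0.31

For a multiplicative demand Q = A·P^α·I^β, the income elasticity is β everywhere.
Here β = 0.31, so η = 0.31.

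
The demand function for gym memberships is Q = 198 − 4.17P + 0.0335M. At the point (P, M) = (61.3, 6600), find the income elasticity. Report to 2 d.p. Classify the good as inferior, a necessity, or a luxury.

1.35 (luxury)

At P = 61.3, M = 6600: Q = 163.479.
Holding P constant, ∂Q/∂M = 0.0335.
η_M = (∂Q/∂M)·(M/Q) = 0.0335 × (6600/163.479) = 1.35.
Since η > 1, this is a luxury.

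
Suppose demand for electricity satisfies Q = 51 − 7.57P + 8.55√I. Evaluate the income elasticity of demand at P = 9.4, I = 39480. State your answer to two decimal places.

0.51

At P = 9.4, I = 39480: Q = 1678.691.
Holding P constant, ∂Q/∂I = 8.55/(2√I) = 0.0215153.
η_I = (∂Q/∂I)·(I/Q) = 0.0215153 × (39480/1678.691) = 0.51.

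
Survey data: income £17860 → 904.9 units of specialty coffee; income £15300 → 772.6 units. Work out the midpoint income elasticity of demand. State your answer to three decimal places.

ΔQ = 772.6 − 904.9 = -132.3; midpoint Q̄ = (904.9 + 772.6)/2 = 838.75.
ΔI = 15300 − 17860 = -2560; midpoint Ī = (17860 + 15300)/2 = 16580.
η = (ΔQ/Q̄) ÷ (ΔI/Ī) = (-132.3/838.75) ÷ (-2560/16580) = 1.022.

1.022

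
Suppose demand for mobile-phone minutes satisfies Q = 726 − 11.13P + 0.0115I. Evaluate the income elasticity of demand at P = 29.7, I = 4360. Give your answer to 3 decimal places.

0.113

At P = 29.7, I = 4360: Q = 445.579.
Holding P constant, ∂Q/∂I = 0.0115.
η_I = (∂Q/∂I)·(I/Q) = 0.0115 × (4360/445.579) = 0.113.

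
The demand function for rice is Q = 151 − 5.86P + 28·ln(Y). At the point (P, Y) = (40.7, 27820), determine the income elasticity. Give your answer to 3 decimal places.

At P = 40.7, Y = 27820: Q = 199.036.
Holding P constant, ∂Q/∂Y = 28/Y = 0.00100647.
η_Y = (∂Q/∂Y)·(Y/Q) = 0.00100647 × (27820/199.036) = 0.141.

0.141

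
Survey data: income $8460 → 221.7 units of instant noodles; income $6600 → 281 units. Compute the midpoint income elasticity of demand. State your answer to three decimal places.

ΔQ = 281 − 221.7 = 59.3; midpoint Q̄ = (221.7 + 281)/2 = 251.35.
ΔI = 6600 − 8460 = -1860; midpoint Ī = (8460 + 6600)/2 = 7530.
η = (ΔQ/Q̄) ÷ (ΔI/Ī) = (59.3/251.35) ÷ (-1860/7530) = -0.955.

-0.955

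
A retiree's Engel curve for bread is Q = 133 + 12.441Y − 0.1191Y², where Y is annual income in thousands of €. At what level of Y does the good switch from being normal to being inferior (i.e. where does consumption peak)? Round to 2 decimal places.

dQ/dY = 12.441 − 0.2382Y.
The good is inferior where dQ/dY < 0. Setting dQ/dY = 0 gives Y = 12.441 / 0.2382 = 52.23.

52.23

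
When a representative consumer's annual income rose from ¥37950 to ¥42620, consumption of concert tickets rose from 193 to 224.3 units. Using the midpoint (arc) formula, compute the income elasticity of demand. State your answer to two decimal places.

ΔQ = 224.3 − 193 = 31.3; midpoint Q̄ = (193 + 224.3)/2 = 208.65.
ΔI = 42620 − 37950 = 4670; midpoint Ī = (37950 + 42620)/2 = 40285.
η = (ΔQ/Q̄) ÷ (ΔI/Ī) = (31.3/208.65) ÷ (4670/40285) = 1.29.

1.29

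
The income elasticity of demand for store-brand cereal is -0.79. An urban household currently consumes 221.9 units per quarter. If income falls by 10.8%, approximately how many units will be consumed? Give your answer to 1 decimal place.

240.8

%ΔQ ≈ η × %ΔI = -0.79 × (-10.8%) = 8.532%.
New Q ≈ 221.9 × (1 + 0.08532) = 240.8.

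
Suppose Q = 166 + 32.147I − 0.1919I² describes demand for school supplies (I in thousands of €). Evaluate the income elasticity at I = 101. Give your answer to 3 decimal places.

At I = 101: Q = 1455.2751.
dQ/dI = 32.147 − 0.3838I = -6.61680.
η = (dQ/dI)·(I/Q) = -6.61680 × (101/1455.2751) = -0.459.

-0.459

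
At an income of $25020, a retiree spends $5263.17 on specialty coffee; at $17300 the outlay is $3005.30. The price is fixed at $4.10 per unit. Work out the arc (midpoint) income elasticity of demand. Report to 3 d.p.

With a constant price, Q₁ = 5263.17/4.10 = 1283.700 and Q₂ = 3005.30/4.10 = 733.000 (equivalently, work directly with expenditure since P cancels).
Midpoint %ΔQ = (3005.30 − 5263.17)/4134.24 = -0.54614; midpoint %ΔI = (17300 − 25020)/21160 = -0.36484.
η = -0.54614 / -0.36484 = 1.497.

1.497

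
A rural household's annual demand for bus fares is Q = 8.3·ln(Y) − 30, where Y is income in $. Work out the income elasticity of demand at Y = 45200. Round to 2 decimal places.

At Y = 45200: Q = 58.966.
dQ/dY = 8.3/Y = 0.000183628 at this income.
η = (dQ/dY)·(Y/Q) = 0.000183628 × (45200/58.966) = 0.14.

0.14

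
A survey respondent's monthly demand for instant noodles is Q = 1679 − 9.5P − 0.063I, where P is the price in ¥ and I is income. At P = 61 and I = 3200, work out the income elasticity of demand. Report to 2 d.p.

At P = 61, I = 3200: Q = 897.900.
Holding P constant, ∂Q/∂I = −0.063.
η_I = (∂Q/∂I)·(I/Q) = -0.063 × (3200/897.900) = -0.22.

-0.22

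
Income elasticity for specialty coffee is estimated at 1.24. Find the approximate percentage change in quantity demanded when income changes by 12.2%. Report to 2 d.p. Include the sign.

%ΔQ ≈ η × %ΔI = 1.24 × 12.2% = 15.13%.

15.13%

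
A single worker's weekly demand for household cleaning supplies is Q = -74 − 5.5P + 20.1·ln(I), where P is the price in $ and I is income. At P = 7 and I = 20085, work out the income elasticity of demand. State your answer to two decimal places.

At P = 7, I = 20085: Q = 86.645.
Holding P constant, ∂Q/∂I = 20.1/I = 0.00100075.
η_I = (∂Q/∂I)·(I/Q) = 0.00100075 × (20085/86.645) = 0.23.

0.23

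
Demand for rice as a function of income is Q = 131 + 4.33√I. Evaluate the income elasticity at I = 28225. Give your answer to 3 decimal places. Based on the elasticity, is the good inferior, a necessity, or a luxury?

0.424 (necessity)

At I = 28225: Q = 858.453.
dQ/dI = 4.33/(2√I) = 0.0128867 at this income.
η = (dQ/dI)·(I/Q) = 0.0128867 × (28225/858.453) = 0.424.
Since 0 < η < 1, the good is a necessity.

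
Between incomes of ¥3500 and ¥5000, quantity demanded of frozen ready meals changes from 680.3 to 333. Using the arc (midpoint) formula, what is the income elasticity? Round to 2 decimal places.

ΔQ = 333 − 680.3 = -347.3; midpoint Q̄ = (680.3 + 333)/2 = 506.65.
ΔI = 5000 − 3500 = 1500; midpoint Ī = (3500 + 5000)/2 = 4250.
η = (ΔQ/Q̄) ÷ (ΔI/Ī) = (-347.3/506.65) ÷ (1500/4250) = -1.94.

-1.94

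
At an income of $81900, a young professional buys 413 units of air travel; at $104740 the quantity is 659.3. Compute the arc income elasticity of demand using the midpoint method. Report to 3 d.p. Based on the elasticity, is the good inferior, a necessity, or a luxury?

ΔQ = 659.3 − 413 = 246.3; midpoint Q̄ = (413 + 659.3)/2 = 536.15.
ΔI = 104740 − 81900 = 22840; midpoint Ī = (81900 + 104740)/2 = 93320.
η = (ΔQ/Q̄) ÷ (ΔI/Ī) = (246.3/536.15) ÷ (22840/93320) = 1.877.
η > 1 ⇒ luxury.

1.877 (luxury)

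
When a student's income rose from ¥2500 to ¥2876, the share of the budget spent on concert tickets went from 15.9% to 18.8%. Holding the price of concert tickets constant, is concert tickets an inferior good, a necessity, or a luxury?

The budget share rises as income rises, so η > 1.

luxury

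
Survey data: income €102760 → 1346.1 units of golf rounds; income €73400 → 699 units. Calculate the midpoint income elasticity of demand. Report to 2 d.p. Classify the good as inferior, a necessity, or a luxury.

ΔQ = 699 − 1346.1 = -647.1; midpoint Q̄ = (1346.1 + 699)/2 = 1022.55.
ΔI = 73400 − 102760 = -29360; midpoint Ī = (102760 + 73400)/2 = 88080.
η = (ΔQ/Q̄) ÷ (ΔI/Ī) = (-647.1/1022.55) ÷ (-29360/88080) = 1.90.
η > 1 ⇒ luxury.

1.90 (luxury)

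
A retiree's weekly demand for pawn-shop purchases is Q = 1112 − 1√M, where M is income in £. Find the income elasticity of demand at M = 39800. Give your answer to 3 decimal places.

-0.109

At M = 39800: Q = 912.501.
dQ/dM = -1/(2√M) = -0.00250627 at this income.
η = (dQ/dM)·(M/Q) = -0.00250627 × (39800/912.501) = -0.109.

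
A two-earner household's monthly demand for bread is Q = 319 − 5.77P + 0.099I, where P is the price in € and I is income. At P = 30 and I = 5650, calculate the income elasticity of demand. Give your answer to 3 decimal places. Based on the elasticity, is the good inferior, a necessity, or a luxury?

0.793 (necessity)

At P = 30, I = 5650: Q = 705.250.
Holding P constant, ∂Q/∂I = 0.099.
η_I = (∂Q/∂I)·(I/Q) = 0.099 × (5650/705.250) = 0.793.
Since 0 < η < 1, this is a necessity.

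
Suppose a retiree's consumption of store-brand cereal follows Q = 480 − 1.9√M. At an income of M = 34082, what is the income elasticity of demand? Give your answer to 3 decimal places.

At M = 34082: Q = 129.235.
dQ/dM = -1.9/(2√M) = -0.0051459 at this income.
η = (dQ/dM)·(M/Q) = -0.0051459 × (34082/129.235) = -1.357.

-1.357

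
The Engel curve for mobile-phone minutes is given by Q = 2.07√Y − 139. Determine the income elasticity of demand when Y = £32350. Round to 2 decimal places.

0.80

At Y = 32350: Q = 233.312.
dQ/dY = 2.07/(2√Y) = 0.00575444 at this income.
η = (dQ/dY)·(Y/Q) = 0.00575444 × (32350/233.312) = 0.80.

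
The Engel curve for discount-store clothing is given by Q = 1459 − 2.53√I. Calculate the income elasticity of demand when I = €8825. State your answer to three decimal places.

At I = 8825: Q = 1221.328.
dQ/dI = -2.53/(2√I) = -0.0134658 at this income.
η = (dQ/dI)·(I/Q) = -0.0134658 × (8825/1221.328) = -0.097.

-0.097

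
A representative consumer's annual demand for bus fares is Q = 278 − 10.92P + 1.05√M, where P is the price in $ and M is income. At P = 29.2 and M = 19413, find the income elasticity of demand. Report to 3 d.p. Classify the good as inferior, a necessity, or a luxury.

At P = 29.2, M = 19413: Q = 105.433.
Holding P constant, ∂Q/∂M = 1.05/(2√M) = 0.00376802.
η_M = (∂Q/∂M)·(M/Q) = 0.00376802 × (19413/105.433) = 0.694.
Since 0 < η < 1, this is a necessity.

0.694 (necessity)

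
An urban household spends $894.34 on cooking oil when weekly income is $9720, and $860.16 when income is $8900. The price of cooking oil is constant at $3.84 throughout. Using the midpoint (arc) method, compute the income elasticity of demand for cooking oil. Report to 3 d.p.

0.442

With a constant price, Q₁ = 894.34/3.84 = 232.901 and Q₂ = 860.16/3.84 = 224.000 (equivalently, work directly with expenditure since P cancels).
Midpoint %ΔQ = (860.16 − 894.34)/877.25 = -0.03896; midpoint %ΔI = (8900 − 9720)/9310 = -0.08808.
η = -0.03896 / -0.08808 = 0.442.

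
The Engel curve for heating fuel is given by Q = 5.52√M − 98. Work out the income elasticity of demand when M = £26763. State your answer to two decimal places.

0.56

At M = 26763: Q = 805.039.
dQ/dM = 5.52/(2√M) = 0.016871 at this income.
η = (dQ/dM)·(M/Q) = 0.016871 × (26763/805.039) = 0.56.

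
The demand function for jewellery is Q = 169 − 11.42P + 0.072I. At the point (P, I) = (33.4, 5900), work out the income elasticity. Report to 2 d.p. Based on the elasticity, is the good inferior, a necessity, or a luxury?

At P = 33.4, I = 5900: Q = 212.372.
Holding P constant, ∂Q/∂I = 0.072.
η_I = (∂Q/∂I)·(I/Q) = 0.072 × (5900/212.372) = 2.00.
Since η > 1, this is a luxury.

2.00 (luxury)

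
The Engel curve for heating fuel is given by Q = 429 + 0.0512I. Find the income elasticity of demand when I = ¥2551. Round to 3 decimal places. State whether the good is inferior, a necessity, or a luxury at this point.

At I = 2551: Q = 559.611.
dQ/dI = 0.0512.
η = (dQ/dI)·(I/Q) = 0.0512 × (2551/559.611) = 0.233.
Since 0 < η < 1, the good is a necessity.

0.233 (necessity)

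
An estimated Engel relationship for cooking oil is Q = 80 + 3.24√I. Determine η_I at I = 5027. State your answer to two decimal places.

At I = 5027: Q = 309.720.
dQ/dI = 3.24/(2√I) = 0.0228487 at this income.
η = (dQ/dI)·(I/Q) = 0.0228487 × (5027/309.720) = 0.37.

0.37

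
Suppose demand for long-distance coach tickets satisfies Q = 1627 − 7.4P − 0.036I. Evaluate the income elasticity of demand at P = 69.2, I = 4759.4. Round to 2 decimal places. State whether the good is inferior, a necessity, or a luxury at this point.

At P = 69.2, I = 4759.4: Q = 943.582.
Holding P constant, ∂Q/∂I = −0.036.
η_I = (∂Q/∂I)·(I/Q) = -0.036 × (4759.4/943.582) = -0.18.
Since η < 0, this is an inferior good.

-0.18 (inferior good)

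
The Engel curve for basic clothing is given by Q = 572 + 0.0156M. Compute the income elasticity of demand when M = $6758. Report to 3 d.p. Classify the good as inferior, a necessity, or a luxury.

0.156 (necessity)

At M = 6758: Q = 677.425.
dQ/dM = 0.0156.
η = (dQ/dM)·(M/Q) = 0.0156 × (6758/677.425) = 0.156.
Since 0 < η < 1, the good is a necessity.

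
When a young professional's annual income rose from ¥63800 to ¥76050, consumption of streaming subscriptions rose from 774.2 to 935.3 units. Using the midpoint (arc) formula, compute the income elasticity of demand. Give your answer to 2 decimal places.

1.08

ΔQ = 935.3 − 774.2 = 161.1; midpoint Q̄ = (774.2 + 935.3)/2 = 854.75.
ΔI = 76050 − 63800 = 12250; midpoint Ī = (63800 + 76050)/2 = 69925.
η = (ΔQ/Q̄) ÷ (ΔI/Ī) = (161.1/854.75) ÷ (12250/69925) = 1.08.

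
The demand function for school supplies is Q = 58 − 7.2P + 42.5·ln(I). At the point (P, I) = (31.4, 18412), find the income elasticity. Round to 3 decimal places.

0.170

At P = 31.4, I = 18412: Q = 249.302.
Holding P constant, ∂Q/∂I = 42.5/I = 0.00230828.
η_I = (∂Q/∂I)·(I/Q) = 0.00230828 × (18412/249.302) = 0.170.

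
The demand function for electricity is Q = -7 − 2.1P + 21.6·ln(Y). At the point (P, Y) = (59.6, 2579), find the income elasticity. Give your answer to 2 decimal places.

At P = 59.6, Y = 2579: Q = 37.511.
Holding P constant, ∂Q/∂Y = 21.6/Y = 0.00837534.
η_Y = (∂Q/∂Y)·(Y/Q) = 0.00837534 × (2579/37.511) = 0.58.

0.58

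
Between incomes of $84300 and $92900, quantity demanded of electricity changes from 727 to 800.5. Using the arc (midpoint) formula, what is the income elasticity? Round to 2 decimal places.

ΔQ = 800.5 − 727 = 73.5; midpoint Q̄ = (727 + 800.5)/2 = 763.75.
ΔI = 92900 − 84300 = 8600; midpoint Ī = (84300 + 92900)/2 = 88600.
η = (ΔQ/Q̄) ÷ (ΔI/Ī) = (73.5/763.75) ÷ (8600/88600) = 0.99.

0.99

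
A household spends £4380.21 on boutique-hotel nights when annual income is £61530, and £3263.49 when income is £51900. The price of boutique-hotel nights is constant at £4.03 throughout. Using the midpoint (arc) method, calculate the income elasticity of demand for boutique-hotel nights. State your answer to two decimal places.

With a constant price, Q₁ = 4380.21/4.03 = 1086.901 and Q₂ = 3263.49/4.03 = 809.799 (equivalently, work directly with expenditure since P cancels).
Midpoint %ΔQ = (3263.49 − 4380.21)/3821.85 = -0.29219; midpoint %ΔI = (51900 − 61530)/56715 = -0.16980.
η = -0.29219 / -0.16980 = 1.72.

1.72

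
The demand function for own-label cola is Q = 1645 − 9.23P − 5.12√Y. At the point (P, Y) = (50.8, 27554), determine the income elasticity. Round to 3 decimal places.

At P = 50.8, Y = 27554: Q = 326.227.
Holding P constant, ∂Q/∂Y = -5.12/(2√Y) = -0.0154222.
η_Y = (∂Q/∂Y)·(Y/Q) = -0.0154222 × (27554/326.227) = -1.303.

-1.303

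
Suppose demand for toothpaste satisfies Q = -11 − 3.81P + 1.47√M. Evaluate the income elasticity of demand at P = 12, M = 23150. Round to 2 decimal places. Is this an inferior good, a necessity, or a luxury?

0.67 (necessity)

At P = 12, M = 23150: Q = 166.942.
Holding P constant, ∂Q/∂M = 1.47/(2√M) = 0.00483072.
η_M = (∂Q/∂M)·(M/Q) = 0.00483072 × (23150/166.942) = 0.67.
Since 0 < η < 1, this is a necessity.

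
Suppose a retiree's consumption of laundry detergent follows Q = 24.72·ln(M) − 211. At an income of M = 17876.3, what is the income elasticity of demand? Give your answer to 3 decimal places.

0.796

At M = 17876.3: Q = 31.039.
dQ/dM = 24.72/M = 0.00138284 at this income.
η = (dQ/dM)·(M/Q) = 0.00138284 × (17876.3/31.039) = 0.796.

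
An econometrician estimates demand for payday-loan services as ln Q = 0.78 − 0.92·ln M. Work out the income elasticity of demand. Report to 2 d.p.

In a log-linear demand, the coefficient on ln M is the income elasticity.
So η = -0.92.

-0.92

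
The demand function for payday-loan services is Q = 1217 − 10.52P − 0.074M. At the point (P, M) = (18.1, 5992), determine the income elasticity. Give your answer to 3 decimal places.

-0.760

At P = 18.1, M = 5992: Q = 583.180.
Holding P constant, ∂Q/∂M = −0.074.
η_M = (∂Q/∂M)·(M/Q) = -0.074 × (5992/583.180) = -0.760.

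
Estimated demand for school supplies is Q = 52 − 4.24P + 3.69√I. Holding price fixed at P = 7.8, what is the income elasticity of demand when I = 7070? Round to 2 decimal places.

0.47

At P = 7.8, I = 7070: Q = 329.195.
Holding P constant, ∂Q/∂I = 3.69/(2√I) = 0.0219425.
η_I = (∂Q/∂I)·(I/Q) = 0.0219425 × (7070/329.195) = 0.47.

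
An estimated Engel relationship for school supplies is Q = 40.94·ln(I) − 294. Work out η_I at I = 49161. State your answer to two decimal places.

0.28

At I = 49161: Q = 148.269.
dQ/dI = 40.94/I = 0.000832774 at this income.
η = (dQ/dI)·(I/Q) = 0.000832774 × (49161/148.269) = 0.28.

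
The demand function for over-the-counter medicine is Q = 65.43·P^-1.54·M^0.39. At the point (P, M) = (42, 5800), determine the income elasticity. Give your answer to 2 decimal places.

0.39

For a multiplicative demand Q = A·P^α·M^β, the income elasticity is β everywhere.
Here β = 0.39, so η = 0.39.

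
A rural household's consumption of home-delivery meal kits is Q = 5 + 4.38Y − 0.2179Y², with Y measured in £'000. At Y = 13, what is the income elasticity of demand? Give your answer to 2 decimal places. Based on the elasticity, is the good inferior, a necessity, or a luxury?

At Y = 13: Q = 25.1149.
dQ/dY = 4.38 − 0.4358Y = -1.28540.
η = (dQ/dY)·(Y/Q) = -1.28540 × (13/25.1149) = -0.67.
η < 0 ⇒ inferior good.

-0.67 (inferior good)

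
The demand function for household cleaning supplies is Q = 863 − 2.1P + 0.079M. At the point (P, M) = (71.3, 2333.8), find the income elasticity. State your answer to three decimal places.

At P = 71.3, M = 2333.8: Q = 897.640.
Holding P constant, ∂Q/∂M = 0.079.
η_M = (∂Q/∂M)·(M/Q) = 0.079 × (2333.8/897.640) = 0.205.

0.205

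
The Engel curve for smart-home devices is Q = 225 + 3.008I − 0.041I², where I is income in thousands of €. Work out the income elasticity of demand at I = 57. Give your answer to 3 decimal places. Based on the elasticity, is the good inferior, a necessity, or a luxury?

At I = 57: Q = 263.2470.
dQ/dI = 3.008 − 0.082I = -1.66600.
η = (dQ/dI)·(I/Q) = -1.66600 × (57/263.2470) = -0.361.
η < 0 ⇒ inferior good.

-0.361 (inferior good)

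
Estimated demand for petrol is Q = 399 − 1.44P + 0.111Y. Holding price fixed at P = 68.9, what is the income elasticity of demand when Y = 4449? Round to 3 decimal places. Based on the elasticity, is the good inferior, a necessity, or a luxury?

0.622 (necessity)

At P = 68.9, Y = 4449: Q = 793.623.
Holding P constant, ∂Q/∂Y = 0.111.
η_Y = (∂Q/∂Y)·(Y/Q) = 0.111 × (4449/793.623) = 0.622.
Since 0 < η < 1, this is a necessity.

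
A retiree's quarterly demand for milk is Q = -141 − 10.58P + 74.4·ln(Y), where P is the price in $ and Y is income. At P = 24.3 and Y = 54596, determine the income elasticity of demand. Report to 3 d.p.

0.180

At P = 24.3, Y = 54596: Q = 413.440.
Holding P constant, ∂Q/∂Y = 74.4/Y = 0.00136274.
η_Y = (∂Q/∂Y)·(Y/Q) = 0.00136274 × (54596/413.440) = 0.180.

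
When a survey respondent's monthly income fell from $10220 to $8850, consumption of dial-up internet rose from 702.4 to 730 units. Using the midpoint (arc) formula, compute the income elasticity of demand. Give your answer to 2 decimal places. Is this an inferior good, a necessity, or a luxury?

ΔQ = 730 − 702.4 = 27.6; midpoint Q̄ = (702.4 + 730)/2 = 716.2.
ΔI = 8850 − 10220 = -1370; midpoint Ī = (10220 + 8850)/2 = 9535.
η = (ΔQ/Q̄) ÷ (ΔI/Ī) = (27.6/716.2) ÷ (-1370/9535) = -0.27.
η < 0 ⇒ inferior good.

-0.27 (inferior good)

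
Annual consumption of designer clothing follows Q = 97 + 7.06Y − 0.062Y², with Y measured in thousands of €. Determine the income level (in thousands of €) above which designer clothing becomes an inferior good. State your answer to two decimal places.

dQ/dY = 7.06 − 0.124Y.
The good is inferior where dQ/dY < 0. Setting dQ/dY = 0 gives Y = 7.06 / 0.124 = 56.94.

56.94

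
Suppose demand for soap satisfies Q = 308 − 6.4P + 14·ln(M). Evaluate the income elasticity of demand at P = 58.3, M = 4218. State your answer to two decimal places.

At P = 58.3, M = 4218: Q = 51.740.
Holding P constant, ∂Q/∂M = 14/M = 0.00331911.
η_M = (∂Q/∂M)·(M/Q) = 0.00331911 × (4218/51.740) = 0.27.

0.27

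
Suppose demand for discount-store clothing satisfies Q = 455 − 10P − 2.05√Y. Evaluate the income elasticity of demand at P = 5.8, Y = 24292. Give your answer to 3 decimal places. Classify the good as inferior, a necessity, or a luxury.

At P = 5.8, Y = 24292: Q = 77.489.
Holding P constant, ∂Q/∂Y = -2.05/(2√Y) = -0.00657646.
η_Y = (∂Q/∂Y)·(Y/Q) = -0.00657646 × (24292/77.489) = -2.062.
Since η < 0, this is an inferior good.

-2.062 (inferior good)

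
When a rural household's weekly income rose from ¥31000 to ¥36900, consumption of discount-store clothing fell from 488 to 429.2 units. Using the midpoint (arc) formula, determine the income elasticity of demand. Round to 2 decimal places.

ΔQ = 429.2 − 488 = -58.8; midpoint Q̄ = (488 + 429.2)/2 = 458.6.
ΔI = 36900 − 31000 = 5900; midpoint Ī = (31000 + 36900)/2 = 33950.
η = (ΔQ/Q̄) ÷ (ΔI/Ī) = (-58.8/458.6) ÷ (5900/33950) = -0.74.

-0.74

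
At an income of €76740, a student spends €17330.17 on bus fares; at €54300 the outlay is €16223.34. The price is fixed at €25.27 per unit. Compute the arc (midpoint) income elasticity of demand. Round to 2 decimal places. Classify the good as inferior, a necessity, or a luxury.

0.19 (necessity)

With a constant price, Q₁ = 17330.17/25.27 = 685.800 and Q₂ = 16223.34/25.27 = 642.000 (equivalently, work directly with expenditure since P cancels).
Midpoint %ΔQ = (16223.34 − 17330.17)/16776.75 = -0.06597; midpoint %ΔI = (54300 − 76740)/65520 = -0.34249.
η = -0.06597 / -0.34249 = 0.19.
0 < η < 1 ⇒ necessity.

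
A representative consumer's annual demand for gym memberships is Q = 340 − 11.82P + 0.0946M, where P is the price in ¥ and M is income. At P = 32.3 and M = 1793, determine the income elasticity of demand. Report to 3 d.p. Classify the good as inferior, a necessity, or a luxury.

1.327 (luxury)

At P = 32.3, M = 1793: Q = 127.832.
Holding P constant, ∂Q/∂M = 0.0946.
η_M = (∂Q/∂M)·(M/Q) = 0.0946 × (1793/127.832) = 1.327.
Since η > 1, this is a luxury.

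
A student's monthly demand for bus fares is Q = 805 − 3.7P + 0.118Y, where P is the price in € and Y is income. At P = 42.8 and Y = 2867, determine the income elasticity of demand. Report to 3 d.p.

0.343

At P = 42.8, Y = 2867: Q = 984.946.
Holding P constant, ∂Q/∂Y = 0.118.
η_Y = (∂Q/∂Y)·(Y/Q) = 0.118 × (2867/984.946) = 0.343.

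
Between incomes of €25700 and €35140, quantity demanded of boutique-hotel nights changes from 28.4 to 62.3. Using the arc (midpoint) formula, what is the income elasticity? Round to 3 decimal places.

ΔQ = 62.3 − 28.4 = 33.9; midpoint Q̄ = (28.4 + 62.3)/2 = 45.35.
ΔI = 35140 − 25700 = 9440; midpoint Ī = (25700 + 35140)/2 = 30420.
η = (ΔQ/Q̄) ÷ (ΔI/Ī) = (33.9/45.35) ÷ (9440/30420) = 2.409.

2.409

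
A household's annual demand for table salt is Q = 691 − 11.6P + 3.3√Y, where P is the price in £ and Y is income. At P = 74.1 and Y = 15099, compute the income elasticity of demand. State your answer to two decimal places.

0.86

At P = 74.1, Y = 15099: Q = 236.937.
Holding P constant, ∂Q/∂Y = 3.3/(2√Y) = 0.013428.
η_Y = (∂Q/∂Y)·(Y/Q) = 0.013428 × (15099/236.937) = 0.86.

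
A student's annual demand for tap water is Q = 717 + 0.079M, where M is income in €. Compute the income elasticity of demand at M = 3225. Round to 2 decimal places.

0.26

At M = 3225: Q = 971.775.
dQ/dM = 0.079.
η = (dQ/dM)·(M/Q) = 0.079 × (3225/971.775) = 0.26.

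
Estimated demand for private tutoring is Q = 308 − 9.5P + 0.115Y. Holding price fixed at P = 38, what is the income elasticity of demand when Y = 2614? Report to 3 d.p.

1.214

At P = 38, Y = 2614: Q = 247.610.
Holding P constant, ∂Q/∂Y = 0.115.
η_Y = (∂Q/∂Y)·(Y/Q) = 0.115 × (2614/247.610) = 1.214.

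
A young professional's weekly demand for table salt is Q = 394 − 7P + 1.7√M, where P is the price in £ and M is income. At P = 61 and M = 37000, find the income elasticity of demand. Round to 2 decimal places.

At P = 61, M = 37000: Q = 294.002.
Holding P constant, ∂Q/∂M = 1.7/(2√M) = 0.00441894.
η_M = (∂Q/∂M)·(M/Q) = 0.00441894 × (37000/294.002) = 0.56.

0.56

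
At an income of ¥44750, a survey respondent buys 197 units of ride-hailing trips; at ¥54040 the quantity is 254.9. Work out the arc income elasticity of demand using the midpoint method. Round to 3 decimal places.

1.362

ΔQ = 254.9 − 197 = 57.9; midpoint Q̄ = (197 + 254.9)/2 = 225.95.
ΔI = 54040 − 44750 = 9290; midpoint Ī = (44750 + 54040)/2 = 49395.
η = (ΔQ/Q̄) ÷ (ΔI/Ī) = (57.9/225.95) ÷ (9290/49395) = 1.362.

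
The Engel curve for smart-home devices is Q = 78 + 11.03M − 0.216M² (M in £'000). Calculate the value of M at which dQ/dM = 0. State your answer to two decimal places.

25.53

dQ/dM = 11.03 − 0.432M.
The good is inferior where dQ/dM < 0. Setting dQ/dM = 0 gives M = 11.03 / 0.432 = 25.53.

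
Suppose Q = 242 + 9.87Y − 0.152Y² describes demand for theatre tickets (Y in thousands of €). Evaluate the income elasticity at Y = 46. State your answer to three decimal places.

At Y = 46: Q = 374.3880.
dQ/dY = 9.87 − 0.304Y = -4.11400.
η = (dQ/dY)·(Y/Q) = -4.11400 × (46/374.3880) = -0.505.

-0.505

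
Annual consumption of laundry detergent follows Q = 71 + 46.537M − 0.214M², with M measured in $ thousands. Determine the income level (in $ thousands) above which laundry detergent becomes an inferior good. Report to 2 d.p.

108.73

dQ/dM = 46.537 − 0.428M.
The good is inferior where dQ/dM < 0. Setting dQ/dM = 0 gives M = 46.537 / 0.428 = 108.73.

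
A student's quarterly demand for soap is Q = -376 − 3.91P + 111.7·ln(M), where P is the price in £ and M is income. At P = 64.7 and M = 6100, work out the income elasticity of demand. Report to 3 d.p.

0.324

At P = 64.7, M = 6100: Q = 344.605.
Holding P constant, ∂Q/∂M = 111.7/M = 0.0183115.
η_M = (∂Q/∂M)·(M/Q) = 0.0183115 × (6100/344.605) = 0.324.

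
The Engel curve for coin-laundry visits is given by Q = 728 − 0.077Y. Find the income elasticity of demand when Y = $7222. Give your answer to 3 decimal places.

-3.235

At Y = 7222: Q = 171.906.
dQ/dY = −0.077.
η = (dQ/dY)·(Y/Q) = -0.077 × (7222/171.906) = -3.235.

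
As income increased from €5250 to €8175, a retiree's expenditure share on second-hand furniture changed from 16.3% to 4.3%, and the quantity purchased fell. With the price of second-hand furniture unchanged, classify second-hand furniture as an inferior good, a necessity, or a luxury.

Quantity demanded falls as income rises, so η < 0.

inferior good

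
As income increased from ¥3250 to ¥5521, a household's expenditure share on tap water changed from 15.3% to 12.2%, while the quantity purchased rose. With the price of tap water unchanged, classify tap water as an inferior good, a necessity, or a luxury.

necessity

Quantity rises but the budget share falls as income rises, so 0 < η < 1.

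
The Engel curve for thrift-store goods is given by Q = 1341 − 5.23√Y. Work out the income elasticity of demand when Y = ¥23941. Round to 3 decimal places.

-0.761

At Y = 23941: Q = 531.768.
dQ/dY = -5.23/(2√Y) = -0.0169005 at this income.
η = (dQ/dY)·(Y/Q) = -0.0169005 × (23941/531.768) = -0.761.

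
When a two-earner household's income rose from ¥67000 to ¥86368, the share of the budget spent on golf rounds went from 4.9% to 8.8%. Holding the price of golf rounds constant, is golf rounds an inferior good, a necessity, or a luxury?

The budget share rises as income rises, so η > 1.

luxury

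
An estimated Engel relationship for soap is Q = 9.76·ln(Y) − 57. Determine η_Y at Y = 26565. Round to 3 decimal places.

0.230

At Y = 26565: Q = 42.429.
dQ/dY = 9.76/Y = 0.000367401 at this income.
η = (dQ/dY)·(Y/Q) = 0.000367401 × (26565/42.429) = 0.230.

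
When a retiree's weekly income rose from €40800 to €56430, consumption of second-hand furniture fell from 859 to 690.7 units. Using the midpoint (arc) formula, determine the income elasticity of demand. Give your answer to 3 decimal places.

-0.676

ΔQ = 690.7 − 859 = -168.3; midpoint Q̄ = (859 + 690.7)/2 = 774.85.
ΔI = 56430 − 40800 = 15630; midpoint Ī = (40800 + 56430)/2 = 48615.
η = (ΔQ/Q̄) ÷ (ΔI/Ī) = (-168.3/774.85) ÷ (15630/48615) = -0.676.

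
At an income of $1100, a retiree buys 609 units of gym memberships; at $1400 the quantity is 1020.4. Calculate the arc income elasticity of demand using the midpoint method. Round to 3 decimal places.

ΔQ = 1020.4 − 609 = 411.4; midpoint Q̄ = (609 + 1020.4)/2 = 814.7.
ΔI = 1400 − 1100 = 300; midpoint Ī = (1100 + 1400)/2 = 1250.
η = (ΔQ/Q̄) ÷ (ΔI/Ī) = (411.4/814.7) ÷ (300/1250) = 2.104.

2.104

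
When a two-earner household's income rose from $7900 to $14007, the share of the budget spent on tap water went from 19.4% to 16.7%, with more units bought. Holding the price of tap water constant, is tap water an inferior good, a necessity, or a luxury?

necessity

Quantity rises but the budget share falls as income rises, so 0 < η < 1.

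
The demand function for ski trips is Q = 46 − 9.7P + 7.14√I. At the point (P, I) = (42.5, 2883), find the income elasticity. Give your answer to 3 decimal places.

At P = 42.5, I = 2883: Q = 17.122.
Holding P constant, ∂Q/∂I = 7.14/(2√I) = 0.0664884.
η_I = (∂Q/∂I)·(I/Q) = 0.0664884 × (2883/17.122) = 11.195.

11.195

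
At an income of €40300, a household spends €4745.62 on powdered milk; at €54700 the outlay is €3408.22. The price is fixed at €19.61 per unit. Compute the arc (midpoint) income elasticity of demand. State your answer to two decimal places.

With a constant price, Q₁ = 4745.62/19.61 = 242.000 and Q₂ = 3408.22/19.61 = 173.800 (equivalently, work directly with expenditure since P cancels).
Midpoint %ΔQ = (3408.22 − 4745.62)/4076.92 = -0.32804; midpoint %ΔI = (54700 − 40300)/47500 = 0.30316.
η = -0.32804 / 0.30316 = -1.08.

-1.08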